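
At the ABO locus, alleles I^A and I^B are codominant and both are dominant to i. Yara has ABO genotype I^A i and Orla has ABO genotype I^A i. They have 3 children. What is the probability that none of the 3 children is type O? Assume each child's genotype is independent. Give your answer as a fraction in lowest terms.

ABO cross I^A i × I^A i → 1/4 O, 3/4 A.
So P(type O) = 1/4 per child.
P(not type O) = 3/4 for one child; (3/4)^3 = 27/64.

27/64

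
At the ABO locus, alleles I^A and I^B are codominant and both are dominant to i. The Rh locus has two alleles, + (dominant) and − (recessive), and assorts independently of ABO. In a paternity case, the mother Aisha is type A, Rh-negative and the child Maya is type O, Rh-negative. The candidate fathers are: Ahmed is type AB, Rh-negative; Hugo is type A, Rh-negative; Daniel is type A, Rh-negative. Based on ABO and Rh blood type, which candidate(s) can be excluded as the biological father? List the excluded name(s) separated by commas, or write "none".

Ahmed

A candidate is excluded only if no genotype consistent with his phenotype could produce a type O, Rh-negative child with a type A, Rh-negative mother.
Ahmed (type AB, Rh-): no genotype consistent with that phenotype can produce a type-O Rh- child with a type-A mother.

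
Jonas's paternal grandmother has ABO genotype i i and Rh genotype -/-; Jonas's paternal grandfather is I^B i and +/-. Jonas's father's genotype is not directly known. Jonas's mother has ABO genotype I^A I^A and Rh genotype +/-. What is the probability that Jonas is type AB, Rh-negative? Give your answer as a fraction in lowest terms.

Jonas's father's ABO genotype from i i × I^B i: 1/2 I^B i, 1/2 i i.
Crossing each possibility with the mother I^A I^A and summing P(type AB): 1/2·1/2 + 1/2·0 = 1/4.
Similarly for Rh via the father's Rh distribution: P(Rh-) = 3/8.
Independent loci: 1/4 × 3/8 = 3/32.

3/32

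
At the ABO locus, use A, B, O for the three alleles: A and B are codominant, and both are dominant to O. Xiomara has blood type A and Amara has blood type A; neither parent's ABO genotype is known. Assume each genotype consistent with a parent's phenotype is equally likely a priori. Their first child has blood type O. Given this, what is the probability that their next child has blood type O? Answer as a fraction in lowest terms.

Possible genotypes: Xiomara ∈ {AA, AO}; Amara ∈ {AA, AO}.
Weight each parental genotype pair by prior × P(type-O child):
  AO × AO: posterior weight 1; P(next child type O) = 1/4.
Weighted sum = 1/4.

1/4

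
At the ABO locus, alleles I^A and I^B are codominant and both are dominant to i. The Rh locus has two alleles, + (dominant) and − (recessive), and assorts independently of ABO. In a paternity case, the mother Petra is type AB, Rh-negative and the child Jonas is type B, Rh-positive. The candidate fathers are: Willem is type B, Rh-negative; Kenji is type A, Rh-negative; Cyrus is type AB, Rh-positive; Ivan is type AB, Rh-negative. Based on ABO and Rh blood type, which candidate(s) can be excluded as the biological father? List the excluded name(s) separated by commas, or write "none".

A candidate is excluded only if no genotype consistent with his phenotype could produce a type B, Rh-positive child with a type AB, Rh-negative mother.
Willem (type B, Rh-): no genotype consistent with that phenotype can produce a type-B Rh+ child with a type-AB mother.
Kenji (type A, Rh-): no genotype consistent with that phenotype can produce a type-B Rh+ child with a type-AB mother.
Ivan (type AB, Rh-): no genotype consistent with that phenotype can produce a type-B Rh+ child with a type-AB mother.

Willem, Kenji, Ivan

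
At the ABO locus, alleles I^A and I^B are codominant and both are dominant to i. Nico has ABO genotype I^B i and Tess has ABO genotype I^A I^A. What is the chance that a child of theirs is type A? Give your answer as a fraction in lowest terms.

1/2

ABO cross I^B i × I^A I^A → offspring phenotypes: 1/2 A, 1/2 AB.
So P(type A) = 1/2.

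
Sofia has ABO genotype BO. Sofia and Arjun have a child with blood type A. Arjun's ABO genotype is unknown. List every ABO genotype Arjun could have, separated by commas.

For each candidate genotype of Arjun, check whether crossing it with BO can produce every observed child phenotype.
  AA → possible child types {A, AB} ✓
  AB → possible child types {A, B, AB} ✓
  AO → possible child types {O, A, B, AB} ✓
  BB → possible child types {B} ✗
  BO → possible child types {O, B} ✗
  OO → possible child types {O, B} ✗

AA, AB, AO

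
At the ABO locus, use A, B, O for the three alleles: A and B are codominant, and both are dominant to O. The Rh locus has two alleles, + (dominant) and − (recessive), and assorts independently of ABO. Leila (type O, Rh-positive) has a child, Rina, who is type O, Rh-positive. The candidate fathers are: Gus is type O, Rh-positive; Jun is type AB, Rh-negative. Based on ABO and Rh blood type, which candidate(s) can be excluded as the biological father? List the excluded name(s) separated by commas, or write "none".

A candidate is excluded only if no genotype consistent with his phenotype could produce a type O, Rh-positive child with a type O, Rh-positive mother.
Jun (type AB, Rh-): no genotype consistent with that phenotype can produce a type-O Rh+ child with a type-O mother.

Jun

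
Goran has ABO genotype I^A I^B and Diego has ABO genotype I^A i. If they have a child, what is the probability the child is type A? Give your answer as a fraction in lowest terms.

ABO cross I^A I^B × I^A i → offspring phenotypes: 1/2 A, 1/4 B, 1/4 AB.
So P(type A) = 1/2.

1/2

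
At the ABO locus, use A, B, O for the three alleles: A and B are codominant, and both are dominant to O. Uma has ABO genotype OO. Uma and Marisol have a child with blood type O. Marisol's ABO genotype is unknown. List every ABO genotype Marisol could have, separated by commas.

For each candidate genotype of Marisol, check whether crossing it with OO can produce every observed child phenotype.
  AA → possible child types {A} ✗
  AB → possible child types {A, B} ✗
  AO → possible child types {O, A} ✓
  BB → possible child types {B} ✗
  BO → possible child types {O, B} ✓
  OO → possible child types {O} ✓

AO, BO, OO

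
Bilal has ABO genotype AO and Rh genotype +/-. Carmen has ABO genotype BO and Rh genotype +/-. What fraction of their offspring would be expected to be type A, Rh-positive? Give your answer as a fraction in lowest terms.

3/16

ABO cross AO × BO → offspring phenotypes: 1/4 O, 1/4 A, 1/4 B, 1/4 AB.
Rh cross +/- × +/- → 3/4 Rh+, 1/4 Rh-.
Independent loci: P(type A, Rh-positive) = 1/4 × 3/4 = 3/16.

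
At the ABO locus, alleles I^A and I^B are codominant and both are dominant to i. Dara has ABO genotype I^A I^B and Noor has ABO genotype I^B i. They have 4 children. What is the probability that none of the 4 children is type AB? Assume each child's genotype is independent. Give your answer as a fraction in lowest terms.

81/256

ABO cross I^A I^B × I^B i → 1/4 A, 1/2 B, 1/4 AB.
So P(type AB) = 1/4 per child.
P(not type AB) = 3/4 for one child; (3/4)^4 = 81/256.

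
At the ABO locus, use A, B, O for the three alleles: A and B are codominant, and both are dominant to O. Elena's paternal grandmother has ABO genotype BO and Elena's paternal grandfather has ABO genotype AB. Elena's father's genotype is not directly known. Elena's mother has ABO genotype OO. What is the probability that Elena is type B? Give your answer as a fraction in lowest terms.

Elena's father's ABO genotype from BO × AB: 1/4 AB, 1/4 AO, 1/4 BB, 1/4 BO.
Crossing each possibility with the mother OO and summing P(type B): 1/4·1/2 + 1/4·0 + 1/4·1 + 1/4·1/2 = 1/2.

1/2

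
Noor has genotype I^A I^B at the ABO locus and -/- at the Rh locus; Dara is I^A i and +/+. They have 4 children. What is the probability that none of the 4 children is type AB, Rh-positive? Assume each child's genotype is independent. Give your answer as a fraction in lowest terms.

81/256

ABO cross I^A I^B × I^A i → 1/2 A, 1/4 B, 1/4 AB.
Rh cross -/- × +/+ → 1 Rh+; so P(type AB, Rh-positive) = 1/4 × 1 = 1/4 per child.
P(not type AB, Rh-positive) = 3/4 for one child; (3/4)^4 = 81/256.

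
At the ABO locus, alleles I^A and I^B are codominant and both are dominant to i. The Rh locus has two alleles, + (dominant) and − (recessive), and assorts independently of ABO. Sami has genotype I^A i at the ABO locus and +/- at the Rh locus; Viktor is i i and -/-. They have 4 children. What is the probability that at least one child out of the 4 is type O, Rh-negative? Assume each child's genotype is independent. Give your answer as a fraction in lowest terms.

175/256

ABO cross I^A i × i i → 1/2 O, 1/2 A.
Rh cross +/- × -/- → 1/2 Rh+, 1/2 Rh-; so P(type O, Rh-negative) = 1/2 × 1/2 = 1/4 per child.
P(none) = (3/4)^4 = 81/256; P(at least one) = 1 − 81/256 = 175/256.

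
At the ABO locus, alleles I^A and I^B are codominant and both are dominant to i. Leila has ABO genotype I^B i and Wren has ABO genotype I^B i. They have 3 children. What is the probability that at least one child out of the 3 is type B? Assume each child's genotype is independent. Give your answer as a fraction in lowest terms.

ABO cross I^B i × I^B i → 1/4 O, 3/4 B.
So P(type B) = 3/4 per child.
P(none) = (1/4)^3 = 1/64; P(at least one) = 1 − 1/64 = 63/64.

63/64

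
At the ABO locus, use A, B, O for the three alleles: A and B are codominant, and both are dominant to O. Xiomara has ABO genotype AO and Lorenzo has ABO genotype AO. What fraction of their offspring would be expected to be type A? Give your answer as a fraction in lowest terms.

ABO cross AO × AO → offspring phenotypes: 1/4 O, 3/4 A.
So P(type A) = 3/4.

3/4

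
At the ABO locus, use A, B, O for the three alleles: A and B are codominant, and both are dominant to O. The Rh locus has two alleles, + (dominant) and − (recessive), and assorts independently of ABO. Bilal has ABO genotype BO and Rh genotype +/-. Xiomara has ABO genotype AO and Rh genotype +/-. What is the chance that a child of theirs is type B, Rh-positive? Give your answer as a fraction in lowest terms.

3/16

ABO cross BO × AO → offspring phenotypes: 1/4 O, 1/4 A, 1/4 B, 1/4 AB.
Rh cross +/- × +/- → 3/4 Rh+, 1/4 Rh-.
Independent loci: P(type B, Rh-positive) = 1/4 × 3/4 = 3/16.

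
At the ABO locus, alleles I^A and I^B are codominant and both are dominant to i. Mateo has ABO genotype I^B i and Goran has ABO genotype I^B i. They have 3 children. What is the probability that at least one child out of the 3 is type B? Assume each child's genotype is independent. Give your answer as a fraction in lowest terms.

ABO cross I^B i × I^B i → 1/4 O, 3/4 B.
So P(type B) = 3/4 per child.
P(none) = (1/4)^3 = 1/64; P(at least one) = 1 − 1/64 = 63/64.

63/64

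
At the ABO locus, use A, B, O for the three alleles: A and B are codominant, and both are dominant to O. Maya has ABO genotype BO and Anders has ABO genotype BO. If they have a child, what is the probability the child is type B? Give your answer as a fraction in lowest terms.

3/4

ABO cross BO × BO → offspring phenotypes: 1/4 O, 3/4 B.
So P(type B) = 3/4.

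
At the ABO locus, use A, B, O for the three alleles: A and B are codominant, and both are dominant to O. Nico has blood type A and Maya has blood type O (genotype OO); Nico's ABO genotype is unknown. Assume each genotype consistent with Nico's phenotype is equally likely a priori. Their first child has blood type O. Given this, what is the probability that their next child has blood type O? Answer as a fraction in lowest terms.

1/2

Possible genotypes: Nico ∈ {AA, AO}; Maya ∈ {OO}.
Weight each parental genotype pair by prior × P(type-O child):
  AO × OO: posterior weight 1; P(next child type O) = 1/2.
Weighted sum = 1/2.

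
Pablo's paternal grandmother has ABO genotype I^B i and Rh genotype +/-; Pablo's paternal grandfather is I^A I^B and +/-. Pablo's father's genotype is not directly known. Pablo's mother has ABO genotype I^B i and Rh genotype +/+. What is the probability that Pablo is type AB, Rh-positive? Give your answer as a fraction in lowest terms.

Pablo's father's ABO genotype from I^B i × I^A I^B: 1/4 I^A I^B, 1/4 I^A i, 1/4 I^B I^B, 1/4 I^B i.
Crossing each possibility with the mother I^B i and summing P(type AB): 1/4·1/4 + 1/4·1/4 + 1/4·0 + 1/4·0 = 1/8.
Similarly for Rh via the father's Rh distribution: P(Rh+) = 1.
Independent loci: 1/8 × 1 = 1/8.

1/8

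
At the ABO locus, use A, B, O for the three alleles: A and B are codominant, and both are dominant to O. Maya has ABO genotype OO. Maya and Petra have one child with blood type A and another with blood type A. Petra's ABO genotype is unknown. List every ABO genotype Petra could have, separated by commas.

For each candidate genotype of Petra, check whether crossing it with OO can produce every observed child phenotype.
  AA → possible child types {A} ✓
  AB → possible child types {A, B} ✓
  AO → possible child types {O, A} ✓
  BB → possible child types {B} ✗
  BO → possible child types {O, B} ✗
  OO → possible child types {O} ✗

AA, AB, AO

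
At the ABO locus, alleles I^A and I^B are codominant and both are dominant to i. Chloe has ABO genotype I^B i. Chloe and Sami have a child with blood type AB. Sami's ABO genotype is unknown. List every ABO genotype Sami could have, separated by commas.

I^A I^A, I^A I^B, I^A i

For each candidate genotype of Sami, check whether crossing it with I^B i can produce every observed child phenotype.
  I^A I^A → possible child types {A, AB} ✓
  I^A I^B → possible child types {A, B, AB} ✓
  I^A i → possible child types {O, A, B, AB} ✓
  I^B I^B → possible child types {B} ✗
  I^B i → possible child types {O, B} ✗
  i i → possible child types {O, B} ✗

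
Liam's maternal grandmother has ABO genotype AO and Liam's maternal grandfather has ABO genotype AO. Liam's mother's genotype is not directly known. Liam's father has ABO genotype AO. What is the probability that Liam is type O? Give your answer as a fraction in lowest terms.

1/4

Liam's mother's ABO genotype from AO × AO: 1/4 AA, 1/2 AO, 1/4 OO.
Crossing each possibility with the father AO and summing P(type O): 1/4·0 + 1/2·1/4 + 1/4·1/2 = 1/4.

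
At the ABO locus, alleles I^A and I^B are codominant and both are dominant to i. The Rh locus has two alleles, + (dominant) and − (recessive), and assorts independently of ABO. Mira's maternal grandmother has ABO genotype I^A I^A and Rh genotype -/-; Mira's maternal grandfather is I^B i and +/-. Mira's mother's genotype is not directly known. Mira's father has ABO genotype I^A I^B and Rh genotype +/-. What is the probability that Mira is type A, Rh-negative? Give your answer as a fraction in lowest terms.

Mira's mother's ABO genotype from I^A I^A × I^B i: 1/2 I^A I^B, 1/2 I^A i.
Crossing each possibility with the father I^A I^B and summing P(type A): 1/2·1/4 + 1/2·1/2 = 3/8.
Similarly for Rh via the mother's Rh distribution: P(Rh-) = 3/8.
Independent loci: 3/8 × 3/8 = 9/64.

9/64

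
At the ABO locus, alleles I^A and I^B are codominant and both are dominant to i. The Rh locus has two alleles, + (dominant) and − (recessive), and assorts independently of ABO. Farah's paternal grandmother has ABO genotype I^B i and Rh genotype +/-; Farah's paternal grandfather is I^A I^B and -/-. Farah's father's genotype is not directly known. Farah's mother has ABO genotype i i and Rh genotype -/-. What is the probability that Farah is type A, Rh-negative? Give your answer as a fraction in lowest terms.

Farah's father's ABO genotype from I^B i × I^A I^B: 1/4 I^A I^B, 1/4 I^A i, 1/4 I^B I^B, 1/4 I^B i.
Crossing each possibility with the mother i i and summing P(type A): 1/4·1/2 + 1/4·1/2 + 1/4·0 + 1/4·0 = 1/4.
Similarly for Rh via the father's Rh distribution: P(Rh-) = 3/4.
Independent loci: 1/4 × 3/4 = 3/16.

3/16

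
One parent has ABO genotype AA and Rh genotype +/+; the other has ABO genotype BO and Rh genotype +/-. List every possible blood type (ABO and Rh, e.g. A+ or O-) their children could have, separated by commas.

Gametes from AA × BO give offspring ABO genotypes AB, AO, i.e. phenotypes A, AB.
Rh cross +/+ × +/- → phenotypes Rh+.
Combining independently: A+, AB+.

A+, AB+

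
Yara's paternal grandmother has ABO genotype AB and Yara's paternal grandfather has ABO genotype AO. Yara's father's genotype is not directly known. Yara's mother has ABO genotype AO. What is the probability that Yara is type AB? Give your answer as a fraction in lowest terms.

1/8

Yara's father's ABO genotype from AB × AO: 1/4 AA, 1/4 AB, 1/4 AO, 1/4 BO.
Crossing each possibility with the mother AO and summing P(type AB): 1/4·0 + 1/4·1/4 + 1/4·0 + 1/4·1/4 = 1/8.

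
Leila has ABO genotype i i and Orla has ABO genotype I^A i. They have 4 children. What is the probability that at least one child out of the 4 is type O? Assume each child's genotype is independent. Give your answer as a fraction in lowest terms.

15/16

ABO cross i i × I^A i → 1/2 O, 1/2 A.
So P(type O) = 1/2 per child.
P(none) = (1/2)^4 = 1/16; P(at least one) = 1 − 1/16 = 15/16.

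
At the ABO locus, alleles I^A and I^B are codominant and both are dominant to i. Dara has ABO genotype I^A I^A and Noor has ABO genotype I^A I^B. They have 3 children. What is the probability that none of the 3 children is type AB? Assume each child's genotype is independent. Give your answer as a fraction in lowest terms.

ABO cross I^A I^A × I^A I^B → 1/2 A, 1/2 AB.
So P(type AB) = 1/2 per child.
P(not type AB) = 1/2 for one child; (1/2)^3 = 1/8.

1/8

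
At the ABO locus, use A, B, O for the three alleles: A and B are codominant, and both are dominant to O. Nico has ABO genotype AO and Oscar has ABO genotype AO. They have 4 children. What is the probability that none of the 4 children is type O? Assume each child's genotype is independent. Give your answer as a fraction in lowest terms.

ABO cross AO × AO → 1/4 O, 3/4 A.
So P(type O) = 1/4 per child.
P(not type O) = 3/4 for one child; (3/4)^4 = 81/256.

81/256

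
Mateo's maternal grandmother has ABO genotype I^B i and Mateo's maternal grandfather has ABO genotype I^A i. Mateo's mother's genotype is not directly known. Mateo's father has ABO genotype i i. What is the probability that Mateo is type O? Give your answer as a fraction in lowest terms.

Mateo's mother's ABO genotype from I^B i × I^A i: 1/4 I^A I^B, 1/4 I^A i, 1/4 I^B i, 1/4 i i.
Crossing each possibility with the father i i and summing P(type O): 1/4·0 + 1/4·1/2 + 1/4·1/2 + 1/4·1 = 1/2.

1/2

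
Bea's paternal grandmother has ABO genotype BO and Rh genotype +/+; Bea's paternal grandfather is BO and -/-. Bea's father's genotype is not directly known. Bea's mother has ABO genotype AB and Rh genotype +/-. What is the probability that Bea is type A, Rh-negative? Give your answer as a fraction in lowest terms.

Bea's father's ABO genotype from BO × BO: 1/4 BB, 1/2 BO, 1/4 OO.
Crossing each possibility with the mother AB and summing P(type A): 1/4·0 + 1/2·1/4 + 1/4·1/2 = 1/4.
Similarly for Rh via the father's Rh distribution: P(Rh-) = 1/4.
Independent loci: 1/4 × 1/4 = 1/16.

1/16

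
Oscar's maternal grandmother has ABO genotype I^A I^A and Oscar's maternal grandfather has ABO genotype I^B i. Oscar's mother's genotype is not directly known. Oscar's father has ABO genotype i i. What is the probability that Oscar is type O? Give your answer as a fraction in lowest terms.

Oscar's mother's ABO genotype from I^A I^A × I^B i: 1/2 I^A I^B, 1/2 I^A i.
Crossing each possibility with the father i i and summing P(type O): 1/2·0 + 1/2·1/2 = 1/4.

1/4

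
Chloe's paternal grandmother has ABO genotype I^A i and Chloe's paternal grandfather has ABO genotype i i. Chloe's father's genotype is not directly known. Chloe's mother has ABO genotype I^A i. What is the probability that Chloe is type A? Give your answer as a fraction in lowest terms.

5/8

Chloe's father's ABO genotype from I^A i × i i: 1/2 I^A i, 1/2 i i.
Crossing each possibility with the mother I^A i and summing P(type A): 1/2·3/4 + 1/2·1/2 = 5/8.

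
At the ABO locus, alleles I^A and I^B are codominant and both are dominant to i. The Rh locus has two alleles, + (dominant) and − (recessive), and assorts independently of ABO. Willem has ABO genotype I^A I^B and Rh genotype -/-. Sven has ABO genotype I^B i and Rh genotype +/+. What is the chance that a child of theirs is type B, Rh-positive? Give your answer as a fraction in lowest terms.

1/2

ABO cross I^A I^B × I^B i → offspring phenotypes: 1/4 A, 1/2 B, 1/4 AB.
Rh cross -/- × +/+ → 1 Rh+.
Independent loci: P(type B, Rh-positive) = 1/2 × 1 = 1/2.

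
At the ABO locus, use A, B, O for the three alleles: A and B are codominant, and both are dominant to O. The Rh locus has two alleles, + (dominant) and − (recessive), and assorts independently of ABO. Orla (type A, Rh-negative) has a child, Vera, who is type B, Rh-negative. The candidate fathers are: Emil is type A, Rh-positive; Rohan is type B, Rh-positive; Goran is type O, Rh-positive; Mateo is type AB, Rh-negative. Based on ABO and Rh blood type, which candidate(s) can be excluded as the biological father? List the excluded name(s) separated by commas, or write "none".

A candidate is excluded only if no genotype consistent with his phenotype could produce a type B, Rh-negative child with a type A, Rh-negative mother.
Emil (type A, Rh+): no genotype consistent with that phenotype can produce a type-B Rh- child with a type-A mother.
Goran (type O, Rh+): no genotype consistent with that phenotype can produce a type-B Rh- child with a type-A mother.

Emil, Goran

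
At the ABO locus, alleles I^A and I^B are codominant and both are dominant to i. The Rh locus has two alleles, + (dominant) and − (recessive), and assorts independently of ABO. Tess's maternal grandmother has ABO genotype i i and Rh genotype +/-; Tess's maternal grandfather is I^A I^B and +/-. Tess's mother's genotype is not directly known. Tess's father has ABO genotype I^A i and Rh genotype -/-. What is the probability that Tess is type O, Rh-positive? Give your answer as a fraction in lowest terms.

1/8

Tess's mother's ABO genotype from i i × I^A I^B: 1/2 I^A i, 1/2 I^B i.
Crossing each possibility with the father I^A i and summing P(type O): 1/2·1/4 + 1/2·1/4 = 1/4.
Similarly for Rh via the mother's Rh distribution: P(Rh+) = 1/2.
Independent loci: 1/4 × 1/2 = 1/8.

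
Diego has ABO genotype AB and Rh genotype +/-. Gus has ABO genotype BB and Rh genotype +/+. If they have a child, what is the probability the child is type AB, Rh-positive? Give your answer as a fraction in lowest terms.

ABO cross AB × BB → offspring phenotypes: 1/2 B, 1/2 AB.
Rh cross +/- × +/+ → 1 Rh+.
Independent loci: P(type AB, Rh-positive) = 1/2 × 1 = 1/2.

1/2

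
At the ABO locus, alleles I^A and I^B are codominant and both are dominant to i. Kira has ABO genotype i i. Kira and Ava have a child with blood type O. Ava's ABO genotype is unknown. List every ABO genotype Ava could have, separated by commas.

For each candidate genotype of Ava, check whether crossing it with i i can produce every observed child phenotype.
  I^A I^A → possible child types {A} ✗
  I^A I^B → possible child types {A, B} ✗
  I^A i → possible child types {O, A} ✓
  I^B I^B → possible child types {B} ✗
  I^B i → possible child types {O, B} ✓
  i i → possible child types {O} ✓

I^A i, I^B i, i i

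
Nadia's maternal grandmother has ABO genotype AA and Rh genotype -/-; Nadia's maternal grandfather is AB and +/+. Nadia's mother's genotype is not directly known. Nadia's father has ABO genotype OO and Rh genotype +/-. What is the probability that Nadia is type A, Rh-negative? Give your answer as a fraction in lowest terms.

Nadia's mother's ABO genotype from AA × AB: 1/2 AA, 1/2 AB.
Crossing each possibility with the father OO and summing P(type A): 1/2·1 + 1/2·1/2 = 3/4.
Similarly for Rh via the mother's Rh distribution: P(Rh-) = 1/4.
Independent loci: 3/4 × 1/4 = 3/16.

3/16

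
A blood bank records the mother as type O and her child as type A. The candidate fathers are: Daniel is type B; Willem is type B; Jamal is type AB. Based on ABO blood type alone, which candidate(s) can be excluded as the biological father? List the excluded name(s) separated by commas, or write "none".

A candidate is excluded only if no genotype consistent with his phenotype could produce a type A child with a type O mother.
Daniel (type B): no genotype consistent with that phenotype can produce a type-A child with a type-O mother.
Willem (type B): no genotype consistent with that phenotype can produce a type-A child with a type-O mother.

Daniel, Willem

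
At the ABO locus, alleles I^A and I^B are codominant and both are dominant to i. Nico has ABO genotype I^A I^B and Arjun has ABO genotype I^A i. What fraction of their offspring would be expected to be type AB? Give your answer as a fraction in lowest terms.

ABO cross I^A I^B × I^A i → offspring phenotypes: 1/2 A, 1/4 B, 1/4 AB.
So P(type AB) = 1/4.

1/4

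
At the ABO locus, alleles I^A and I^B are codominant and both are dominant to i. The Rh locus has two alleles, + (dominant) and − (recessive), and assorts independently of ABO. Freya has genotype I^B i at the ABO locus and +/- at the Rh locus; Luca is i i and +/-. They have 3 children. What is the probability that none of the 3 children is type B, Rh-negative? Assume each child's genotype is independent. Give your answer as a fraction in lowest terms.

343/512

ABO cross I^B i × i i → 1/2 O, 1/2 B.
Rh cross +/- × +/- → 3/4 Rh+, 1/4 Rh-; so P(type B, Rh-negative) = 1/2 × 1/4 = 1/8 per child.
P(not type B, Rh-negative) = 7/8 for one child; (7/8)^3 = 343/512.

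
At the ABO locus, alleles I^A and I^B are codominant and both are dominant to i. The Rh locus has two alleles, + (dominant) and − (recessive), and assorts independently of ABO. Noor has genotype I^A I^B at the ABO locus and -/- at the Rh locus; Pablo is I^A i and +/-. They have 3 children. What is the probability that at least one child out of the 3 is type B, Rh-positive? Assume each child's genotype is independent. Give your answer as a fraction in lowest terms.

ABO cross I^A I^B × I^A i → 1/2 A, 1/4 B, 1/4 AB.
Rh cross -/- × +/- → 1/2 Rh+, 1/2 Rh-; so P(type B, Rh-positive) = 1/4 × 1/2 = 1/8 per child.
P(none) = (7/8)^3 = 343/512; P(at least one) = 1 − 343/512 = 169/512.

169/512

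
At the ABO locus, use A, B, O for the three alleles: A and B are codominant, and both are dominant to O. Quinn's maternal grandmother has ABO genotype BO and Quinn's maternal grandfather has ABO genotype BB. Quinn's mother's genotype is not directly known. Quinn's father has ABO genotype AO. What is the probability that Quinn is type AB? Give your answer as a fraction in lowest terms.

3/8

Quinn's mother's ABO genotype from BO × BB: 1/2 BB, 1/2 BO.
Crossing each possibility with the father AO and summing P(type AB): 1/2·1/2 + 1/2·1/4 = 3/8.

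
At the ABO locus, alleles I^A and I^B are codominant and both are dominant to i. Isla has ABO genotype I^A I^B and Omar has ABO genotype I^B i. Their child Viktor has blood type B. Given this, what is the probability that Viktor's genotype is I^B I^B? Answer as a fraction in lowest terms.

1/2

Cross I^A I^B × I^B i → 1/4 I^A I^B, 1/4 I^A i, 1/4 I^B I^B, 1/4 I^B i.
Type-B genotypes among offspring: I^B I^B (1/4), I^B i (1/4); total 1/2.
P(I^B I^B | type B) = (1/4) / (1/2) = 1/2.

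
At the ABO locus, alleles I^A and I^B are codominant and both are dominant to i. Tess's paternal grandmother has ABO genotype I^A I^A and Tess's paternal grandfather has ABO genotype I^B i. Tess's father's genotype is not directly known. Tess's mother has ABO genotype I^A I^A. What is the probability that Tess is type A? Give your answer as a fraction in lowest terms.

3/4

Tess's father's ABO genotype from I^A I^A × I^B i: 1/2 I^A I^B, 1/2 I^A i.
Crossing each possibility with the mother I^A I^A and summing P(type A): 1/2·1/2 + 1/2·1 = 3/4.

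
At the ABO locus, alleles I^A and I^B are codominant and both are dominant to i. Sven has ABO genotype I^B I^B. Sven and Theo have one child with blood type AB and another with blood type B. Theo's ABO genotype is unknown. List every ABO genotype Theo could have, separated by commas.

I^A I^B, I^A i

For each candidate genotype of Theo, check whether crossing it with I^B I^B can produce every observed child phenotype.
  I^A I^A → possible child types {AB} ✗
  I^A I^B → possible child types {B, AB} ✓
  I^A i → possible child types {B, AB} ✓
  I^B I^B → possible child types {B} ✗
  I^B i → possible child types {B} ✗
  i i → possible child types {B} ✗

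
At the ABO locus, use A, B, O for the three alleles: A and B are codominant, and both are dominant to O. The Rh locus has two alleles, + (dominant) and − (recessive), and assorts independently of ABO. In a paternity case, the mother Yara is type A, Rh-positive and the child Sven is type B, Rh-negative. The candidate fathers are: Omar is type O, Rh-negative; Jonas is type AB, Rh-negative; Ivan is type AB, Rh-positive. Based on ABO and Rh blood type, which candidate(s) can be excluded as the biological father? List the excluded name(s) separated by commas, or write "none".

A candidate is excluded only if no genotype consistent with his phenotype could produce a type B, Rh-negative child with a type A, Rh-positive mother.
Omar (type O, Rh-): no genotype consistent with that phenotype can produce a type-B Rh- child with a type-A mother.

Omar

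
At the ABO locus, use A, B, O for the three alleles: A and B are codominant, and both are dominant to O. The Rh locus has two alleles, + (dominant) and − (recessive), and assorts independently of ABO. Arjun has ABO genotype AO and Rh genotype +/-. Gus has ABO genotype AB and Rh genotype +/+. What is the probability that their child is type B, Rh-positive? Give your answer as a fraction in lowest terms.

ABO cross AO × AB → offspring phenotypes: 1/2 A, 1/4 B, 1/4 AB.
Rh cross +/- × +/+ → 1 Rh+.
Independent loci: P(type B, Rh-positive) = 1/4 × 1 = 1/4.

1/4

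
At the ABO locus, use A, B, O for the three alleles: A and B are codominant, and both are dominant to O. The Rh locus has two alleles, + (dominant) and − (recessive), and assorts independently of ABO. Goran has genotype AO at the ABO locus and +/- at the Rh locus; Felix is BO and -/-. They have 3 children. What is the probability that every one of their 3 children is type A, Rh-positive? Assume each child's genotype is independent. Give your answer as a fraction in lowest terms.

1/512

ABO cross AO × BO → 1/4 O, 1/4 A, 1/4 B, 1/4 AB.
Rh cross +/- × -/- → 1/2 Rh+, 1/2 Rh-; so P(type A, Rh-positive) = 1/4 × 1/2 = 1/8 per child.
All 3 independent: (1/8)^3 = 1/512.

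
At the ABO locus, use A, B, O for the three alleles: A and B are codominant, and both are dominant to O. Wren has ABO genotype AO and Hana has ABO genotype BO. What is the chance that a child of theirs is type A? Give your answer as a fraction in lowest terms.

ABO cross AO × BO → offspring phenotypes: 1/4 O, 1/4 A, 1/4 B, 1/4 AB.
So P(type A) = 1/4.

1/4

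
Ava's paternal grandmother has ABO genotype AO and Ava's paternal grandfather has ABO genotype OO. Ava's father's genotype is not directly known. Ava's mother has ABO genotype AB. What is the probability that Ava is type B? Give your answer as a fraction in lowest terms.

3/8

Ava's father's ABO genotype from AO × OO: 1/2 AO, 1/2 OO.
Crossing each possibility with the mother AB and summing P(type B): 1/2·1/4 + 1/2·1/2 = 3/8.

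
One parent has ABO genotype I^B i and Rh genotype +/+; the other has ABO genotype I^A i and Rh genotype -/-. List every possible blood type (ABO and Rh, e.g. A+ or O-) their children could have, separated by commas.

O+, A+, B+, AB+

Gametes from I^B i × I^A i give offspring ABO genotypes I^A I^B, I^A i, I^B i, i i, i.e. phenotypes O, A, B, AB.
Rh cross +/+ × -/- → phenotypes Rh+.
Combining independently: O+, A+, B+, AB+.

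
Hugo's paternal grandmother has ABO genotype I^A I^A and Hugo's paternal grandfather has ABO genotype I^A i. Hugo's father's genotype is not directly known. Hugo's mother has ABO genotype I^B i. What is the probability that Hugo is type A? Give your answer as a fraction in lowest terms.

3/8

Hugo's father's ABO genotype from I^A I^A × I^A i: 1/2 I^A I^A, 1/2 I^A i.
Crossing each possibility with the mother I^B i and summing P(type A): 1/2·1/2 + 1/2·1/4 = 3/8.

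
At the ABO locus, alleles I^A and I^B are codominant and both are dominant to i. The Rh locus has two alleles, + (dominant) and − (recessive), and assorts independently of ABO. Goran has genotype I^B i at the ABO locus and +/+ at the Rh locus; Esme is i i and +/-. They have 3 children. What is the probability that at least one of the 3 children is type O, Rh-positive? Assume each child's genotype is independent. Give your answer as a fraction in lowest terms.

ABO cross I^B i × i i → 1/2 O, 1/2 B.
Rh cross +/+ × +/- → 1 Rh+; so P(type O, Rh-positive) = 1/2 × 1 = 1/2 per child.
P(none) = (1/2)^3 = 1/8; P(at least one) = 1 − 1/8 = 7/8.

7/8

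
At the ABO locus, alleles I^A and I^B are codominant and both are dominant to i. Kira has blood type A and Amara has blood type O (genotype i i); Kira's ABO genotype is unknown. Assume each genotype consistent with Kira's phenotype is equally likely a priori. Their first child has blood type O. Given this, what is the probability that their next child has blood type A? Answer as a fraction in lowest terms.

Possible genotypes: Kira ∈ {I^A I^A, I^A i}; Amara ∈ {i i}.
Weight each parental genotype pair by prior × P(type-O child):
  I^A i × i i: posterior weight 1; P(next child type A) = 1/2.
Weighted sum = 1/2.

1/2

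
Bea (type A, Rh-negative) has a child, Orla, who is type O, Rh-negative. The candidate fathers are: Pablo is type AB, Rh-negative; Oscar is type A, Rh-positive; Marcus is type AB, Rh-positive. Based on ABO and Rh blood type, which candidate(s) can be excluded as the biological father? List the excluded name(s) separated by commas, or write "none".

Pablo, Marcus

A candidate is excluded only if no genotype consistent with his phenotype could produce a type O, Rh-negative child with a type A, Rh-negative mother.
Pablo (type AB, Rh-): no genotype consistent with that phenotype can produce a type-O Rh- child with a type-A mother.
Marcus (type AB, Rh+): no genotype consistent with that phenotype can produce a type-O Rh- child with a type-A mother.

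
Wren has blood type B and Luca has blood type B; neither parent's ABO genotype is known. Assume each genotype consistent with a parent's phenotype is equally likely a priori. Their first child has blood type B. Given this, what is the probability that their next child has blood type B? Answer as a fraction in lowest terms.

19/20

Possible genotypes: Wren ∈ {I^B I^B, I^B i}; Luca ∈ {I^B I^B, I^B i}.
Weight each parental genotype pair by prior × P(type-B child):
  I^B I^B × I^B I^B: posterior weight 4/15; P(next child type B) = 1.
  I^B I^B × I^B i: posterior weight 4/15; P(next child type B) = 1.
  I^B i × I^B I^B: posterior weight 4/15; P(next child type B) = 1.
  I^B i × I^B i: posterior weight 1/5; P(next child type B) = 3/4.
Weighted sum = 19/20.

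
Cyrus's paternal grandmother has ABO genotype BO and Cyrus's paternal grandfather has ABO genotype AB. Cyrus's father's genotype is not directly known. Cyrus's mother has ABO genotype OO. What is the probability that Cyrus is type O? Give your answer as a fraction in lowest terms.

1/4

Cyrus's father's ABO genotype from BO × AB: 1/4 AB, 1/4 AO, 1/4 BB, 1/4 BO.
Crossing each possibility with the mother OO and summing P(type O): 1/4·0 + 1/4·1/2 + 1/4·0 + 1/4·1/2 = 1/4.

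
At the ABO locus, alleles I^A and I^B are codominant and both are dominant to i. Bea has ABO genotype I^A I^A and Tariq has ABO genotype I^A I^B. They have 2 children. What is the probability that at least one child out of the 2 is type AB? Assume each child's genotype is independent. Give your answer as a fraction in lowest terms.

ABO cross I^A I^A × I^A I^B → 1/2 A, 1/2 AB.
So P(type AB) = 1/2 per child.
P(none) = (1/2)^2 = 1/4; P(at least one) = 1 − 1/4 = 3/4.

3/4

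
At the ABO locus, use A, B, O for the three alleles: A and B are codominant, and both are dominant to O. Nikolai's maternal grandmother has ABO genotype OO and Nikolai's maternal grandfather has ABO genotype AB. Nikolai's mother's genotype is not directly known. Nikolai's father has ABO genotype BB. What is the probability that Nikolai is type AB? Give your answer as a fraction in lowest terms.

1/4

Nikolai's mother's ABO genotype from OO × AB: 1/2 AO, 1/2 BO.
Crossing each possibility with the father BB and summing P(type AB): 1/2·1/2 + 1/2·0 = 1/4.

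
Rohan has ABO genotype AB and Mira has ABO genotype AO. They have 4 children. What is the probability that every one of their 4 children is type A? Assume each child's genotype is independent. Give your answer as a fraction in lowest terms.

1/16

ABO cross AB × AO → 1/2 A, 1/4 B, 1/4 AB.
So P(type A) = 1/2 per child.
All 4 independent: (1/2)^4 = 1/16.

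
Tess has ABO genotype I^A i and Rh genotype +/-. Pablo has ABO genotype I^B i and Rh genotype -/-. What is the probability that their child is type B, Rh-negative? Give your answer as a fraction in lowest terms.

1/8

ABO cross I^A i × I^B i → offspring phenotypes: 1/4 O, 1/4 A, 1/4 B, 1/4 AB.
Rh cross +/- × -/- → 1/2 Rh+, 1/2 Rh-.
Independent loci: P(type B, Rh-negative) = 1/4 × 1/2 = 1/8.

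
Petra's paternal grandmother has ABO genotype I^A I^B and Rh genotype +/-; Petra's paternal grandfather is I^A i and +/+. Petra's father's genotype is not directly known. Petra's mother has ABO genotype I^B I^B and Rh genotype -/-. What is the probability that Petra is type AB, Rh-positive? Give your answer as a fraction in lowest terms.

3/8

Petra's father's ABO genotype from I^A I^B × I^A i: 1/4 I^A I^A, 1/4 I^A I^B, 1/4 I^A i, 1/4 I^B i.
Crossing each possibility with the mother I^B I^B and summing P(type AB): 1/4·1 + 1/4·1/2 + 1/4·1/2 + 1/4·0 = 1/2.
Similarly for Rh via the father's Rh distribution: P(Rh+) = 3/4.
Independent loci: 1/2 × 3/4 = 3/8.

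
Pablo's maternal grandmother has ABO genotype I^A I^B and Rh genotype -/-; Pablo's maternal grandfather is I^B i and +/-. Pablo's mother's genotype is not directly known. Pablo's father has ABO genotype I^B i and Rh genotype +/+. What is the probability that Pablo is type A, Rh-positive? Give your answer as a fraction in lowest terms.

Pablo's mother's ABO genotype from I^A I^B × I^B i: 1/4 I^A I^B, 1/4 I^A i, 1/4 I^B I^B, 1/4 I^B i.
Crossing each possibility with the father I^B i and summing P(type A): 1/4·1/4 + 1/4·1/4 + 1/4·0 + 1/4·0 = 1/8.
Similarly for Rh via the mother's Rh distribution: P(Rh+) = 1.
Independent loci: 1/8 × 1 = 1/8.

1/8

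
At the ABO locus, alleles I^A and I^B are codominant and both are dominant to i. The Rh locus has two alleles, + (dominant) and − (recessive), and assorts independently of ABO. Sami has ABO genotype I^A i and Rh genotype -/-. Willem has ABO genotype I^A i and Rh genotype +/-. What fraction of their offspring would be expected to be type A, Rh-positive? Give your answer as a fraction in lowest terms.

ABO cross I^A i × I^A i → offspring phenotypes: 1/4 O, 3/4 A.
Rh cross -/- × +/- → 1/2 Rh+, 1/2 Rh-.
Independent loci: P(type A, Rh-positive) = 3/4 × 1/2 = 3/8.

3/8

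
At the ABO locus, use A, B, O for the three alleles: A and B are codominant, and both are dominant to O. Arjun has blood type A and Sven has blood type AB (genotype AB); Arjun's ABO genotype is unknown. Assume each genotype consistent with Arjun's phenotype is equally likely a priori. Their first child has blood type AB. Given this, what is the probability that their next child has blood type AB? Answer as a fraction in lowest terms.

Possible genotypes: Arjun ∈ {AA, AO}; Sven ∈ {AB}.
Weight each parental genotype pair by prior × P(type-AB child):
  AA × AB: posterior weight 2/3; P(next child type AB) = 1/2.
  AO × AB: posterior weight 1/3; P(next child type AB) = 1/4.
Weighted sum = 5/12.

5/12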